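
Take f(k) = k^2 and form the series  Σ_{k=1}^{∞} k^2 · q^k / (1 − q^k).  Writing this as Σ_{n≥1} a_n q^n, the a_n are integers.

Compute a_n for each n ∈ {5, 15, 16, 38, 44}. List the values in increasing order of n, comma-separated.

[q^5] f(1)=1,f(5)=25 ⇒ 26
[q^15] f(1)=1,f(3)=9,f(5)=25,f(15)=225 ⇒ 260
[q^16] f(1)=1,f(2)=4,f(4)=16,f(8)=64,f(16)=256 ⇒ 341
d|38:{38,19,2,1}  Σf=1444+361+4+1=1810
q^44  k|44↦f(k): 1:1 2:4 4:16 11:121 22:484 44:1936  a_44=2562

26, 260, 341, 1810, 2562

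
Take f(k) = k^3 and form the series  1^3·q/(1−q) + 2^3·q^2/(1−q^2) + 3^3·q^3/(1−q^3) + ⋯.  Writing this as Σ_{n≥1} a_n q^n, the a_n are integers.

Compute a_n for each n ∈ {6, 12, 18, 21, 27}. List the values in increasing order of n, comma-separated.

252, 2044, 6813, 9632, 20440

[q^6] f(1)=1,f(2)=8,f(3)=27,f(6)=216 ⇒ 252
[q^12] f(12)=1728,f(6)=216,f(4)=64,f(3)=27,f(2)=8,f(1)=1 ⇒ 2044
d|18:{18,9,6,3,2,1}  Σf=5832+729+216+27+8+1=6813
d|21:{1,3,7,21}  Σf=1+27+343+9261=9632
n=27: 1·27 3·9 9·3 27·1  f→[1+27+729+19683]=20440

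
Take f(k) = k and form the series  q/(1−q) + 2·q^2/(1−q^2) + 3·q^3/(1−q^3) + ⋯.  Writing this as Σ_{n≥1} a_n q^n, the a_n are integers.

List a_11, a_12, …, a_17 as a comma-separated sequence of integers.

n=11: 1·11 11·1  f→[1+11]=12
[q^12] f(1)=1,f(2)=2,f(3)=3,f(4)=4,f(6)=6,f(12)=12 ⇒ 28
n=13: 1·13 13·1  f→[1+13]=14
[q^14] f(14)=14,f(7)=7,f(2)=2,f(1)=1 ⇒ 24
d|15:{15,5,3,1}  Σf=15+5+3+1=24
n=16: 1·16 2·8 4·4 8·2 16·1  f→[1+2+4+8+16]=31
d|17:{1,17}  Σf=1+17=18

12, 28, 14, 24, 24, 31, 18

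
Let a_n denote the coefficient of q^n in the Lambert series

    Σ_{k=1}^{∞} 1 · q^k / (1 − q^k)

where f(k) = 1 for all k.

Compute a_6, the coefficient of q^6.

a_6 = 4

n=6: 1·6 2·3 3·2 6·1  f→[1+1+1+1]=4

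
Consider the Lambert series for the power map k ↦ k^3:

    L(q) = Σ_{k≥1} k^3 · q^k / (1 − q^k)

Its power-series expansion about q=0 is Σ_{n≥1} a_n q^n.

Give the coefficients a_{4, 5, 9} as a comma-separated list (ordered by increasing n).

73, 126, 757

d|4:{1,2,4}  Σf=1+8+64=73
q^5  k|5↦f(k): 1:1 5:125  a_5=126
d|9:{1,3,9}  Σf=1+27+729=757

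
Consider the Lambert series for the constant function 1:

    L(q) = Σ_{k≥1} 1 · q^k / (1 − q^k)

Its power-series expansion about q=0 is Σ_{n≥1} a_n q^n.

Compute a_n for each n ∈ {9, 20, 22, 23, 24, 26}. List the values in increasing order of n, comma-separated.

n=9: 9·1 3·3 1·9  f→[1+1+1]=3
n=20: 20·1 10·2 5·4 4·5 2·10 1·20  f→[1+1+1+1+1+1]=6
q^22  k|22↦f(k): 22:1 11:1 2:1 1:1  a_22=4
n=23: 1·23 23·1  f→[1+1]=2
[q^24] f(1)=1,f(2)=1,f(3)=1,f(4)=1,f(6)=1,f(8)=1,f(12)=1,f(24)=1 ⇒ 8
[q^26] f(26)=1,f(13)=1,f(2)=1,f(1)=1 ⇒ 4

3, 6, 4, 2, 8, 4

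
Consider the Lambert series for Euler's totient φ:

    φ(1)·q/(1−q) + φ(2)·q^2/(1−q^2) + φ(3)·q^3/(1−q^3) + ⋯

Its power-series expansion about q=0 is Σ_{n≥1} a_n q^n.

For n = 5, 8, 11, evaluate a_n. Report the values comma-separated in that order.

n=5: 1·5 5·1  φ→[1+4]=5
[q^8] φ(1)=1,φ(2)=1,φ(4)=2,φ(8)=4 ⇒ 8
q^11  k|11↦φ(k): 1:1 11:10  a_11=11

5, 8, 11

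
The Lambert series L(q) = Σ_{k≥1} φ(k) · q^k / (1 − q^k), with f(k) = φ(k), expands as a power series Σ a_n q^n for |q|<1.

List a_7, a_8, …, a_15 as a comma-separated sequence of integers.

q^7  k|7↦φ(k): 7:6 1:1  a_7=7
n=8: 1·8 2·4 4·2 8·1  φ→[1+1+2+4]=8
q^9  k|9↦φ(k): 9:6 3:2 1:1  a_9=9
n=10: 10·1 5·2 2·5 1·10  φ→[4+4+1+1]=10
q^11  k|11↦φ(k): 11:10 1:1  a_11=11
n=12: 1·12 2·6 3·4 4·3 6·2 12·1  φ→[1+1+2+2+2+4]=12
d|13:{1,13}  Σφ=1+12=13
n=14: 14·1 7·2 2·7 1·14  φ→[6+6+1+1]=14
n=15: 15·1 5·3 3·5 1·15  φ→[8+4+2+1]=15

7, 8, 9, 10, 11, 12, 13, 14, 15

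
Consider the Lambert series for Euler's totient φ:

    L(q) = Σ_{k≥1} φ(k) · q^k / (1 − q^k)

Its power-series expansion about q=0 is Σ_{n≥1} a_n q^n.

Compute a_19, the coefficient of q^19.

[q^19] φ(19)=18,φ(1)=1 ⇒ 19

a_19 = 19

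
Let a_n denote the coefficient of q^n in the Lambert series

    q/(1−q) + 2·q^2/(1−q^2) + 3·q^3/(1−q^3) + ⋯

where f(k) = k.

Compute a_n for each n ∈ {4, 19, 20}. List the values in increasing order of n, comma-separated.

7, 20, 42

q^4  k|4↦f(k): 1:1 2:2 4:4  a_4=7
[q^19] f(1)=1,f(19)=19 ⇒ 20
[q^20] f(1)=1,f(2)=2,f(4)=4,f(5)=5,f(10)=10,f(20)=20 ⇒ 42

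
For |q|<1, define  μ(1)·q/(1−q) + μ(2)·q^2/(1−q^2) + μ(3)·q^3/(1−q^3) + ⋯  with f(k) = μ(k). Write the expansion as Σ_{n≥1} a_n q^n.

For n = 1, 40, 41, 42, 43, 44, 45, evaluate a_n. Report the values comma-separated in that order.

1, 0, 0, 0, 0, 0, 0

[q^1] μ(1)=1 ⇒ 1
[q^40] μ(1)=1,μ(2)=-1,μ(4)=0,μ(5)=-1,μ(8)=0,μ(10)=1,μ(20)=0,μ(40)=0 ⇒ 0
q^41  k|41↦μ(k): 1:1 41:-1  a_41=0
n=42: 1·42 2·21 3·14 6·7 7·6 14·3 21·2 42·1  μ→[1+(-1)+(-1)+1+(-1)+1+1+(-1)]=0
d|43:{1,43}  Σμ=1+(-1)=0
q^44  k|44↦μ(k): 44:0 22:1 11:-1 4:0 2:-1 1:1  a_44=0
d|45:{45,15,9,5,3,1}  Σμ=0+1+0+(-1)+(-1)+1=0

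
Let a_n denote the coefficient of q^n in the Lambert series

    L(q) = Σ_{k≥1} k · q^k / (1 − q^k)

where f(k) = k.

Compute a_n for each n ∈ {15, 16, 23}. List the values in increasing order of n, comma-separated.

24, 31, 24

n=15: 1·15 3·5 5·3 15·1  f→[1+3+5+15]=24
q^16  k|16↦f(k): 1:1 2:2 4:4 8:8 16:16  a_16=31
[q^23] f(1)=1,f(23)=23 ⇒ 24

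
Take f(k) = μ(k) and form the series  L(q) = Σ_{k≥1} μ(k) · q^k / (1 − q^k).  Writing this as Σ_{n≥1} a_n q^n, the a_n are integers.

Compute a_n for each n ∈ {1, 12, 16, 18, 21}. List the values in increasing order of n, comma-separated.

1, 0, 0, 0, 0

[q^1] μ(1)=1 ⇒ 1
n=12: 1·12 2·6 3·4 4·3 6·2 12·1  μ→[1+(-1)+(-1)+0+1+0]=0
[q^16] μ(16)=0,μ(8)=0,μ(4)=0,μ(2)=-1,μ(1)=1 ⇒ 0
q^18  k|18↦μ(k): 1:1 2:-1 3:-1 6:1 9:0 18:0  a_18=0
q^21  k|21↦μ(k): 21:1 7:-1 3:-1 1:1  a_21=0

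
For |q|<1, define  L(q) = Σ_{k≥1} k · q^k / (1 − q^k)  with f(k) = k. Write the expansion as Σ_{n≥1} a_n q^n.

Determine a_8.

a_8 = 15

d|8:{1,2,4,8}  Σf=1+2+4+8=15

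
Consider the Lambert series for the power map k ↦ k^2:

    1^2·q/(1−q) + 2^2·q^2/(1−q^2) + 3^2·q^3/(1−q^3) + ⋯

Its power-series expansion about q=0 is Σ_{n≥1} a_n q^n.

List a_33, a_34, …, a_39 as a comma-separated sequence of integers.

1220, 1450, 1300, 1911, 1370, 1810, 1700

q^33  k|33↦f(k): 33:1089 11:121 3:9 1:1  a_33=1220
n=34: 1·34 2·17 17·2 34·1  f→[1+4+289+1156]=1450
q^35  k|35↦f(k): 35:1225 7:49 5:25 1:1  a_35=1300
[q^36] f(36)=1296,f(18)=324,f(12)=144,f(9)=81,f(6)=36,f(4)=16,f(3)=9,f(2)=4,f(1)=1 ⇒ 1911
d|37:{1,37}  Σf=1+1369=1370
n=38: 38·1 19·2 2·19 1·38  f→[1444+361+4+1]=1810
n=39: 39·1 13·3 3·13 1·39  f→[1521+169+9+1]=1700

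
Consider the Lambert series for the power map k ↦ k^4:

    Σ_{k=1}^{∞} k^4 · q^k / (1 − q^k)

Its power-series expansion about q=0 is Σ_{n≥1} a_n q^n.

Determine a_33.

a_33 = 1200644

[q^33] f(33)=1185921,f(11)=14641,f(3)=81,f(1)=1 ⇒ 1200644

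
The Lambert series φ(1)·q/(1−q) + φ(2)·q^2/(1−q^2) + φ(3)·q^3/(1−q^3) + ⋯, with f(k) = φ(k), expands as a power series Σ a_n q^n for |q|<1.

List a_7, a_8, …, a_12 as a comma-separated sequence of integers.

d|7:{7,1}  Σφ=6+1=7
q^8  k|8↦φ(k): 1:1 2:1 4:2 8:4  a_8=8
q^9  k|9↦φ(k): 1:1 3:2 9:6  a_9=9
[q^10] φ(10)=4,φ(5)=4,φ(2)=1,φ(1)=1 ⇒ 10
q^11  k|11↦φ(k): 11:10 1:1  a_11=11
n=12: 12·1 6·2 4·3 3·4 2·6 1·12  φ→[4+2+2+2+1+1]=12

7, 8, 9, 10, 11, 12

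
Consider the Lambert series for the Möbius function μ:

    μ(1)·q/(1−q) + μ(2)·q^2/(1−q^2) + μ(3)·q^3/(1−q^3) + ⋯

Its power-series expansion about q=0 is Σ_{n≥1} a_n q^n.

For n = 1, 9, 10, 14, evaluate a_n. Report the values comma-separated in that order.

[q^1] μ(1)=1 ⇒ 1
d|9:{1,3,9}  Σμ=1+(-1)+0=0
q^10  k|10↦μ(k): 10:1 5:-1 2:-1 1:1  a_10=0
n=14: 14·1 7·2 2·7 1·14  μ→[1+(-1)+(-1)+1]=0

1, 0, 0, 0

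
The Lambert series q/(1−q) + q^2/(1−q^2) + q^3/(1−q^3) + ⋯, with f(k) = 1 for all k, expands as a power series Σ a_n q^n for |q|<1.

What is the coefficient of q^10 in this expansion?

a_10 = 4

n=10: 1·10 2·5 5·2 10·1  f→[1+1+1+1]=4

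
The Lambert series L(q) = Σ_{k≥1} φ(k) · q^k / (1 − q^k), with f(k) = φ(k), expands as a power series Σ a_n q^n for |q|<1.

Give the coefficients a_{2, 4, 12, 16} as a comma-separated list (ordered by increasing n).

[q^2] φ(1)=1,φ(2)=1 ⇒ 2
q^4  k|4↦φ(k): 1:1 2:1 4:2  a_4=4
[q^12] φ(1)=1,φ(2)=1,φ(3)=2,φ(4)=2,φ(6)=2,φ(12)=4 ⇒ 12
d|16:{16,8,4,2,1}  Σφ=8+4+2+1+1=16

2, 4, 12, 16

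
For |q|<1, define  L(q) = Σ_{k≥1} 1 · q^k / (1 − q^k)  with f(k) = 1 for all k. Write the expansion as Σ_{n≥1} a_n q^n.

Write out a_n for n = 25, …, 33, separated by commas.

3, 4, 4, 6, 2, 8, 2, 6, 4

q^25  k|25↦f(k): 25:1 5:1 1:1  a_25=3
q^26  k|26↦f(k): 26:1 13:1 2:1 1:1  a_26=4
q^27  k|27↦f(k): 27:1 9:1 3:1 1:1  a_27=4
q^28  k|28↦f(k): 28:1 14:1 7:1 4:1 2:1 1:1  a_28=6
q^29  k|29↦f(k): 29:1 1:1  a_29=2
n=30: 30·1 15·2 10·3 6·5 5·6 3·10 2·15 1·30  f→[1+1+1+1+1+1+1+1]=8
d|31:{1,31}  Σf=1+1=2
[q^32] f(1)=1,f(2)=1,f(4)=1,f(8)=1,f(16)=1,f(32)=1 ⇒ 6
[q^33] f(33)=1,f(11)=1,f(3)=1,f(1)=1 ⇒ 4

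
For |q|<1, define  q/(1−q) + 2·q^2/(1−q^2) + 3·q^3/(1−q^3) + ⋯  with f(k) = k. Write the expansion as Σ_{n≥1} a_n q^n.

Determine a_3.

a_3 = 4

[q^3] f(3)=3,f(1)=1 ⇒ 4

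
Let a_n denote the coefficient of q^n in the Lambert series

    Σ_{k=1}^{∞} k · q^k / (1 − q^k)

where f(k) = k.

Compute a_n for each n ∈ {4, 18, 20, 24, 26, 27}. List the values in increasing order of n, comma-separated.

q^4  k|4↦f(k): 1:1 2:2 4:4  a_4=7
[q^18] f(1)=1,f(2)=2,f(3)=3,f(6)=6,f(9)=9,f(18)=18 ⇒ 39
q^20  k|20↦f(k): 1:1 2:2 4:4 5:5 10:10 20:20  a_20=42
q^24  k|24↦f(k): 24:24 12:12 8:8 6:6 4:4 3:3 2:2 1:1  a_24=60
d|26:{1,2,13,26}  Σf=1+2+13+26=42
d|27:{1,3,9,27}  Σf=1+3+9+27=40

7, 39, 42, 60, 42, 40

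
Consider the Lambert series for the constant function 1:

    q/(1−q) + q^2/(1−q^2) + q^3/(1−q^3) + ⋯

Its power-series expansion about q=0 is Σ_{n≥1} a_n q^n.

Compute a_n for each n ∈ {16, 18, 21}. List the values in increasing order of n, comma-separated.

5, 6, 4

d|16:{1,2,4,8,16}  Σf=1+1+1+1+1=5
[q^18] f(1)=1,f(2)=1,f(3)=1,f(6)=1,f(9)=1,f(18)=1 ⇒ 6
[q^21] f(21)=1,f(7)=1,f(3)=1,f(1)=1 ⇒ 4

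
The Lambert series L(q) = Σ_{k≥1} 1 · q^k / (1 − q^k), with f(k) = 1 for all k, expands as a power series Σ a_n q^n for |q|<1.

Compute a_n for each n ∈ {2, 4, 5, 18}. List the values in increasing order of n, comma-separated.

d|2:{1,2}  Σf=1+1=2
n=4: 4·1 2·2 1·4  f→[1+1+1]=3
n=5: 1·5 5·1  f→[1+1]=2
q^18  k|18↦f(k): 1:1 2:1 3:1 6:1 9:1 18:1  a_18=6

2, 3, 2, 6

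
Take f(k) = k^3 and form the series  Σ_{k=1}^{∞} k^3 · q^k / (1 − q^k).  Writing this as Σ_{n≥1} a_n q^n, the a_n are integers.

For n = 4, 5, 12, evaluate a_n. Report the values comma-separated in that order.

[q^4] f(1)=1,f(2)=8,f(4)=64 ⇒ 73
n=5: 5·1 1·5  f→[125+1]=126
d|12:{1,2,3,4,6,12}  Σf=1+8+27+64+216+1728=2044

73, 126, 2044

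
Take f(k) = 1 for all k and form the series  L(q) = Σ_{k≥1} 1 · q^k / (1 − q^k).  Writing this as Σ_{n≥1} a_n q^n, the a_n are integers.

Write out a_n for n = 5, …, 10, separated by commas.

2, 4, 2, 4, 3, 4

q^5  k|5↦f(k): 1:1 5:1  a_5=2
n=6: 1·6 2·3 3·2 6·1  f→[1+1+1+1]=4
[q^7] f(7)=1,f(1)=1 ⇒ 2
[q^8] f(1)=1,f(2)=1,f(4)=1,f(8)=1 ⇒ 4
n=9: 1·9 3·3 9·1  f→[1+1+1]=3
d|10:{1,2,5,10}  Σf=1+1+1+1=4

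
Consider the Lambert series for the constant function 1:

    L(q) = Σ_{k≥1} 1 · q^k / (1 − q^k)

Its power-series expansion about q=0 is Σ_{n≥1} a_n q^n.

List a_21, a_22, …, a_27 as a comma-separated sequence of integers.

4, 4, 2, 8, 3, 4, 4

d|21:{1,3,7,21}  Σf=1+1+1+1=4
n=22: 22·1 11·2 2·11 1·22  f→[1+1+1+1]=4
n=23: 1·23 23·1  f→[1+1]=2
n=24: 1·24 2·12 3·8 4·6 6·4 8·3 12·2 24·1  f→[1+1+1+1+1+1+1+1]=8
d|25:{1,5,25}  Σf=1+1+1=3
n=26: 26·1 13·2 2·13 1·26  f→[1+1+1+1]=4
q^27  k|27↦f(k): 27:1 9:1 3:1 1:1  a_27=4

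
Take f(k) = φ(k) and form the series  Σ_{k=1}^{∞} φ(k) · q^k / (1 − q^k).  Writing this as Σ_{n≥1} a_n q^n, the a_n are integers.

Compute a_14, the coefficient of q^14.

d|14:{14,7,2,1}  Σφ=6+6+1+1=14

a_14 = 14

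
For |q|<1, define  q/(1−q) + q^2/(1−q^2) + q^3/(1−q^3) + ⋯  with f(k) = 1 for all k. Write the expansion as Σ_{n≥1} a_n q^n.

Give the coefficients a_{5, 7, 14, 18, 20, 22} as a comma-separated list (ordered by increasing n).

2, 2, 4, 6, 6, 4

d|5:{1,5}  Σf=1+1=2
n=7: 1·7 7·1  f→[1+1]=2
n=14: 1·14 2·7 7·2 14·1  f→[1+1+1+1]=4
[q^18] f(18)=1,f(9)=1,f(6)=1,f(3)=1,f(2)=1,f(1)=1 ⇒ 6
q^20  k|20↦f(k): 1:1 2:1 4:1 5:1 10:1 20:1  a_20=6
n=22: 1·22 2·11 11·2 22·1  f→[1+1+1+1]=4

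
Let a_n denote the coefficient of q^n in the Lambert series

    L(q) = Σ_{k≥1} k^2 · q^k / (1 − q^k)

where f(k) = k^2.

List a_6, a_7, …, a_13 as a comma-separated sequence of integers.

50, 50, 85, 91, 130, 122, 210, 170

d|6:{1,2,3,6}  Σf=1+4+9+36=50
[q^7] f(7)=49,f(1)=1 ⇒ 50
[q^8] f(1)=1,f(2)=4,f(4)=16,f(8)=64 ⇒ 85
d|9:{9,3,1}  Σf=81+9+1=91
d|10:{1,2,5,10}  Σf=1+4+25+100=130
[q^11] f(1)=1,f(11)=121 ⇒ 122
n=12: 1·12 2·6 3·4 4·3 6·2 12·1  f→[1+4+9+16+36+144]=210
d|13:{13,1}  Σf=169+1=170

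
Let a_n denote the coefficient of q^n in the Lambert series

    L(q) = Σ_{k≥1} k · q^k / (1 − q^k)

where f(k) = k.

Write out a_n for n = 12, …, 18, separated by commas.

n=12: 12·1 6·2 4·3 3·4 2·6 1·12  f→[12+6+4+3+2+1]=28
[q^13] f(1)=1,f(13)=13 ⇒ 14
n=14: 1·14 2·7 7·2 14·1  f→[1+2+7+14]=24
q^15  k|15↦f(k): 15:15 5:5 3:3 1:1  a_15=24
[q^16] f(1)=1,f(2)=2,f(4)=4,f(8)=8,f(16)=16 ⇒ 31
n=17: 1·17 17·1  f→[1+17]=18
d|18:{18,9,6,3,2,1}  Σf=18+9+6+3+2+1=39

28, 14, 24, 24, 31, 18, 39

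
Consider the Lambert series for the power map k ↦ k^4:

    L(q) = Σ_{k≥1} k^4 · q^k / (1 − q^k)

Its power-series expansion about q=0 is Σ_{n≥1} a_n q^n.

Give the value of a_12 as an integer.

[q^12] f(12)=20736,f(6)=1296,f(4)=256,f(3)=81,f(2)=16,f(1)=1 ⇒ 22386

a_12 = 22386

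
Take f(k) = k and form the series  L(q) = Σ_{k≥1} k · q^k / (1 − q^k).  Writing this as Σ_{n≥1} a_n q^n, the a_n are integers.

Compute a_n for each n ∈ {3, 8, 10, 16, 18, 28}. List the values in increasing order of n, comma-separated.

d|3:{3,1}  Σf=3+1=4
n=8: 8·1 4·2 2·4 1·8  f→[8+4+2+1]=15
q^10  k|10↦f(k): 10:10 5:5 2:2 1:1  a_10=18
d|16:{16,8,4,2,1}  Σf=16+8+4+2+1=31
n=18: 18·1 9·2 6·3 3·6 2·9 1·18  f→[18+9+6+3+2+1]=39
[q^28] f(1)=1,f(2)=2,f(4)=4,f(7)=7,f(14)=14,f(28)=28 ⇒ 56

4, 15, 18, 31, 39, 56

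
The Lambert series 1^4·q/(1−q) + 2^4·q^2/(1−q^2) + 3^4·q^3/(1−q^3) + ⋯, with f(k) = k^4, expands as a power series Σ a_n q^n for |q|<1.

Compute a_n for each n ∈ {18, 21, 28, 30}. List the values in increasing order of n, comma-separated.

112931, 196964, 655746, 872644

n=18: 18·1 9·2 6·3 3·6 2·9 1·18  f→[104976+6561+1296+81+16+1]=112931
d|21:{1,3,7,21}  Σf=1+81+2401+194481=196964
n=28: 28·1 14·2 7·4 4·7 2·14 1·28  f→[614656+38416+2401+256+16+1]=655746
d|30:{30,15,10,6,5,3,2,1}  Σf=810000+50625+10000+1296+625+81+16+1=872644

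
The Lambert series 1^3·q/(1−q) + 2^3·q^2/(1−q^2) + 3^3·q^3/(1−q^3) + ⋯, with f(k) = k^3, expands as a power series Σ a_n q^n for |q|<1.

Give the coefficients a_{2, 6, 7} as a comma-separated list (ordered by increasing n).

9, 252, 344

[q^2] f(2)=8,f(1)=1 ⇒ 9
d|6:{6,3,2,1}  Σf=216+27+8+1=252
n=7: 1·7 7·1  f→[1+343]=344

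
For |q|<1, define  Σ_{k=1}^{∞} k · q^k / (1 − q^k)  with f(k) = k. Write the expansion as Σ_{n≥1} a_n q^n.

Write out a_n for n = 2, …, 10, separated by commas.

q^2  k|2↦f(k): 1:1 2:2  a_2=3
q^3  k|3↦f(k): 3:3 1:1  a_3=4
[q^4] f(1)=1,f(2)=2,f(4)=4 ⇒ 7
[q^5] f(5)=5,f(1)=1 ⇒ 6
n=6: 1·6 2·3 3·2 6·1  f→[1+2+3+6]=12
[q^7] f(7)=7,f(1)=1 ⇒ 8
[q^8] f(8)=8,f(4)=4,f(2)=2,f(1)=1 ⇒ 15
[q^9] f(9)=9,f(3)=3,f(1)=1 ⇒ 13
[q^10] f(10)=10,f(5)=5,f(2)=2,f(1)=1 ⇒ 18

3, 4, 7, 6, 12, 8, 15, 13, 18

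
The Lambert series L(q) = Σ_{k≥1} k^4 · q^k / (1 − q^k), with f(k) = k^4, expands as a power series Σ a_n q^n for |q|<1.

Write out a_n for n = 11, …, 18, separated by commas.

d|11:{11,1}  Σf=14641+1=14642
n=12: 12·1 6·2 4·3 3·4 2·6 1·12  f→[20736+1296+256+81+16+1]=22386
[q^13] f(13)=28561,f(1)=1 ⇒ 28562
d|14:{14,7,2,1}  Σf=38416+2401+16+1=40834
n=15: 15·1 5·3 3·5 1·15  f→[50625+625+81+1]=51332
d|16:{16,8,4,2,1}  Σf=65536+4096+256+16+1=69905
d|17:{17,1}  Σf=83521+1=83522
d|18:{18,9,6,3,2,1}  Σf=104976+6561+1296+81+16+1=112931

14642, 22386, 28562, 40834, 51332, 69905, 83522, 112931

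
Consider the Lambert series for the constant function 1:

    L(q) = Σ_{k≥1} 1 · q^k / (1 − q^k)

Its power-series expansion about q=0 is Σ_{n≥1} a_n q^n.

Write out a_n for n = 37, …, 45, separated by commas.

2, 4, 4, 8, 2, 8, 2, 6, 6

d|37:{1,37}  Σf=1+1=2
n=38: 38·1 19·2 2·19 1·38  f→[1+1+1+1]=4
[q^39] f(39)=1,f(13)=1,f(3)=1,f(1)=1 ⇒ 4
q^40  k|40↦f(k): 1:1 2:1 4:1 5:1 8:1 10:1 20:1 40:1  a_40=8
n=41: 41·1 1·41  f→[1+1]=2
n=42: 1·42 2·21 3·14 6·7 7·6 14·3 21·2 42·1  f→[1+1+1+1+1+1+1+1]=8
d|43:{43,1}  Σf=1+1=2
n=44: 44·1 22·2 11·4 4·11 2·22 1·44  f→[1+1+1+1+1+1]=6
[q^45] f(1)=1,f(3)=1,f(5)=1,f(9)=1,f(15)=1,f(45)=1 ⇒ 6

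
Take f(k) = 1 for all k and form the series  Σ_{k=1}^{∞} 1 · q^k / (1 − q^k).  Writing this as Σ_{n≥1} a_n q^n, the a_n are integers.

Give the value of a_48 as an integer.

a_48 = 10

d|48:{1,2,3,4,6,8,12,16,24,48}  Σf=1+1+1+1+1+1+1+1+1+1=10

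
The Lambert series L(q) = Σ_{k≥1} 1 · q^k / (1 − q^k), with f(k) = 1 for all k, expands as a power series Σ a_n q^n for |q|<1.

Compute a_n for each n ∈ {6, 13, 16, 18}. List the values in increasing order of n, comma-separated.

n=6: 6·1 3·2 2·3 1·6  f→[1+1+1+1]=4
q^13  k|13↦f(k): 1:1 13:1  a_13=2
n=16: 1·16 2·8 4·4 8·2 16·1  f→[1+1+1+1+1]=5
d|18:{1,2,3,6,9,18}  Σf=1+1+1+1+1+1=6

4, 2, 5, 6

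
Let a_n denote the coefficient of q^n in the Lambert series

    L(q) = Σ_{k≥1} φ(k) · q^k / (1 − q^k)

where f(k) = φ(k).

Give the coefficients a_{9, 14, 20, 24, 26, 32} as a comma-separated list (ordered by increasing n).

q^9  k|9↦φ(k): 1:1 3:2 9:6  a_9=9
q^14  k|14↦φ(k): 14:6 7:6 2:1 1:1  a_14=14
[q^20] φ(1)=1,φ(2)=1,φ(4)=2,φ(5)=4,φ(10)=4,φ(20)=8 ⇒ 20
d|24:{24,12,8,6,4,3,2,1}  Σφ=8+4+4+2+2+2+1+1=24
[q^26] φ(26)=12,φ(13)=12,φ(2)=1,φ(1)=1 ⇒ 26
d|32:{1,2,4,8,16,32}  Σφ=1+1+2+4+8+16=32

9, 14, 20, 24, 26, 32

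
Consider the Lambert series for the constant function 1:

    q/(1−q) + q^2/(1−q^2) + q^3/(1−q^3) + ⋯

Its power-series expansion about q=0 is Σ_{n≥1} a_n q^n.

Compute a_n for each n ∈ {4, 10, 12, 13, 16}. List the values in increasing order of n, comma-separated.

3, 4, 6, 2, 5

[q^4] f(4)=1,f(2)=1,f(1)=1 ⇒ 3
n=10: 10·1 5·2 2·5 1·10  f→[1+1+1+1]=4
n=12: 1·12 2·6 3·4 4·3 6·2 12·1  f→[1+1+1+1+1+1]=6
[q^13] f(13)=1,f(1)=1 ⇒ 2
q^16  k|16↦f(k): 16:1 8:1 4:1 2:1 1:1  a_16=5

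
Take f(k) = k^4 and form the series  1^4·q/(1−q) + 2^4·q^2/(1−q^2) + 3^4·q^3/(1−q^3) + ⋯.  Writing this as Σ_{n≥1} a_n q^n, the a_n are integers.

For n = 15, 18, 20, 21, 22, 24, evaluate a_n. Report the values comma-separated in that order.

q^15  k|15↦f(k): 1:1 3:81 5:625 15:50625  a_15=51332
d|18:{18,9,6,3,2,1}  Σf=104976+6561+1296+81+16+1=112931
q^20  k|20↦f(k): 20:160000 10:10000 5:625 4:256 2:16 1:1  a_20=170898
d|21:{1,3,7,21}  Σf=1+81+2401+194481=196964
[q^22] f(22)=234256,f(11)=14641,f(2)=16,f(1)=1 ⇒ 248914
q^24  k|24↦f(k): 24:331776 12:20736 8:4096 6:1296 4:256 3:81 2:16 1:1  a_24=358258

51332, 112931, 170898, 196964, 248914, 358258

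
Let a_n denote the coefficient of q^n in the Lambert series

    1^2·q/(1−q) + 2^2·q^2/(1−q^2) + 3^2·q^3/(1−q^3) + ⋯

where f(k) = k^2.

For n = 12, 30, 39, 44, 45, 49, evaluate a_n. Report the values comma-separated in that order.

210, 1300, 1700, 2562, 2366, 2451

q^12  k|12↦f(k): 1:1 2:4 3:9 4:16 6:36 12:144  a_12=210
n=30: 30·1 15·2 10·3 6·5 5·6 3·10 2·15 1·30  f→[900+225+100+36+25+9+4+1]=1300
[q^39] f(39)=1521,f(13)=169,f(3)=9,f(1)=1 ⇒ 1700
n=44: 1·44 2·22 4·11 11·4 22·2 44·1  f→[1+4+16+121+484+1936]=2562
q^45  k|45↦f(k): 45:2025 15:225 9:81 5:25 3:9 1:1  a_45=2366
[q^49] f(1)=1,f(7)=49,f(49)=2401 ⇒ 2451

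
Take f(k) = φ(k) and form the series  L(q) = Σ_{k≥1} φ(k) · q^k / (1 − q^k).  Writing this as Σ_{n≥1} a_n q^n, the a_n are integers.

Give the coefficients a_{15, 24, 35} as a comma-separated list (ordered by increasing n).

q^15  k|15↦φ(k): 1:1 3:2 5:4 15:8  a_15=15
d|24:{24,12,8,6,4,3,2,1}  Σφ=8+4+4+2+2+2+1+1=24
d|35:{35,7,5,1}  Σφ=24+6+4+1=35

15, 24, 35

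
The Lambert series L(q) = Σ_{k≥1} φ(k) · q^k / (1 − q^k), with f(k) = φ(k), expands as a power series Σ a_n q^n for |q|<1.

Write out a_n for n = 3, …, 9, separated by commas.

d|3:{3,1}  Σφ=2+1=3
[q^4] φ(1)=1,φ(2)=1,φ(4)=2 ⇒ 4
d|5:{5,1}  Σφ=4+1=5
q^6  k|6↦φ(k): 6:2 3:2 2:1 1:1  a_6=6
q^7  k|7↦φ(k): 7:6 1:1  a_7=7
n=8: 1·8 2·4 4·2 8·1  φ→[1+1+2+4]=8
q^9  k|9↦φ(k): 1:1 3:2 9:6  a_9=9

3, 4, 5, 6, 7, 8, 9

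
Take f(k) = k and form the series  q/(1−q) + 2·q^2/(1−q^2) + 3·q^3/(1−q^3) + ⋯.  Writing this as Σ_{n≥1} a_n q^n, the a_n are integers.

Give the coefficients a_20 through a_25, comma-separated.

n=20: 1·20 2·10 4·5 5·4 10·2 20·1  f→[1+2+4+5+10+20]=42
n=21: 1·21 3·7 7·3 21·1  f→[1+3+7+21]=32
d|22:{22,11,2,1}  Σf=22+11+2+1=36
[q^23] f(23)=23,f(1)=1 ⇒ 24
q^24  k|24↦f(k): 1:1 2:2 3:3 4:4 6:6 8:8 12:12 24:24  a_24=60
n=25: 25·1 5·5 1·25  f→[25+5+1]=31

42, 32, 36, 24, 60, 31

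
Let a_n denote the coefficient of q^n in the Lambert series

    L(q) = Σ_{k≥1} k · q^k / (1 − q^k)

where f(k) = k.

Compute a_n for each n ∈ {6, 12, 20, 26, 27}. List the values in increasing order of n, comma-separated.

n=6: 1·6 2·3 3·2 6·1  f→[1+2+3+6]=12
d|12:{12,6,4,3,2,1}  Σf=12+6+4+3+2+1=28
q^20  k|20↦f(k): 20:20 10:10 5:5 4:4 2:2 1:1  a_20=42
[q^26] f(26)=26,f(13)=13,f(2)=2,f(1)=1 ⇒ 42
[q^27] f(1)=1,f(3)=3,f(9)=9,f(27)=27 ⇒ 40

12, 28, 42, 42, 40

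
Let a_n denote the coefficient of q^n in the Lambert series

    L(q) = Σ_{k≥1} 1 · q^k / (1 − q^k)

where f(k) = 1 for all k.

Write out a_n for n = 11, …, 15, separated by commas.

q^11  k|11↦f(k): 1:1 11:1  a_11=2
q^12  k|12↦f(k): 12:1 6:1 4:1 3:1 2:1 1:1  a_12=6
d|13:{1,13}  Σf=1+1=2
q^14  k|14↦f(k): 14:1 7:1 2:1 1:1  a_14=4
q^15  k|15↦f(k): 15:1 5:1 3:1 1:1  a_15=4

2, 6, 2, 4, 4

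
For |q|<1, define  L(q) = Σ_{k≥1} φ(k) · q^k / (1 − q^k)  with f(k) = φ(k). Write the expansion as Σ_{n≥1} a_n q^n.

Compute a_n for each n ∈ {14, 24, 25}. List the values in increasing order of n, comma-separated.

[q^14] φ(14)=6,φ(7)=6,φ(2)=1,φ(1)=1 ⇒ 14
[q^24] φ(1)=1,φ(2)=1,φ(3)=2,φ(4)=2,φ(6)=2,φ(8)=4,φ(12)=4,φ(24)=8 ⇒ 24
d|25:{1,5,25}  Σφ=1+4+20=25

14, 24, 25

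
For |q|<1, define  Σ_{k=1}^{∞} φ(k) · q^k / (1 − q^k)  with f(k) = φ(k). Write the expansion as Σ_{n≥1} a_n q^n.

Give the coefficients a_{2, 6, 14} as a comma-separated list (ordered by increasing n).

[q^2] φ(2)=1,φ(1)=1 ⇒ 2
[q^6] φ(1)=1,φ(2)=1,φ(3)=2,φ(6)=2 ⇒ 6
n=14: 1·14 2·7 7·2 14·1  φ→[1+1+6+6]=14

2, 6, 14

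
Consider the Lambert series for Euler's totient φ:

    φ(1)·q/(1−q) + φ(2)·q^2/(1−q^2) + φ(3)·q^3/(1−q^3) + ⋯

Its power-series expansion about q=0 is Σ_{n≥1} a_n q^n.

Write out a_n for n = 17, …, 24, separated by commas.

d|17:{17,1}  Σφ=16+1=17
d|18:{18,9,6,3,2,1}  Σφ=6+6+2+2+1+1=18
q^19  k|19↦φ(k): 1:1 19:18  a_19=19
n=20: 1·20 2·10 4·5 5·4 10·2 20·1  φ→[1+1+2+4+4+8]=20
d|21:{1,3,7,21}  Σφ=1+2+6+12=21
q^22  k|22↦φ(k): 22:10 11:10 2:1 1:1  a_22=22
q^23  k|23↦φ(k): 23:22 1:1  a_23=23
q^24  k|24↦φ(k): 24:8 12:4 8:4 6:2 4:2 3:2 2:1 1:1  a_24=24

17, 18, 19, 20, 21, 22, 23, 24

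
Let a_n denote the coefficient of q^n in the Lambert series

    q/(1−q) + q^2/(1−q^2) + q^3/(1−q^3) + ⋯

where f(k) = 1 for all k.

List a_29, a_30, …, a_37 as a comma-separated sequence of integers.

q^29  k|29↦f(k): 1:1 29:1  a_29=2
d|30:{30,15,10,6,5,3,2,1}  Σf=1+1+1+1+1+1+1+1=8
q^31  k|31↦f(k): 31:1 1:1  a_31=2
d|32:{1,2,4,8,16,32}  Σf=1+1+1+1+1+1=6
n=33: 1·33 3·11 11·3 33·1  f→[1+1+1+1]=4
q^34  k|34↦f(k): 1:1 2:1 17:1 34:1  a_34=4
d|35:{35,7,5,1}  Σf=1+1+1+1=4
q^36  k|36↦f(k): 1:1 2:1 3:1 4:1 6:1 9:1 12:1 18:1 36:1  a_36=9
d|37:{1,37}  Σf=1+1=2

2, 8, 2, 6, 4, 4, 4, 9, 2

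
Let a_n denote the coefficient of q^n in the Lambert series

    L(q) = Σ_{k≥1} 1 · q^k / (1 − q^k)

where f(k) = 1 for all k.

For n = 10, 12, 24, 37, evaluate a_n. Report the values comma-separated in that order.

4, 6, 8, 2

[q^10] f(1)=1,f(2)=1,f(5)=1,f(10)=1 ⇒ 4
[q^12] f(1)=1,f(2)=1,f(3)=1,f(4)=1,f(6)=1,f(12)=1 ⇒ 6
q^24  k|24↦f(k): 1:1 2:1 3:1 4:1 6:1 8:1 12:1 24:1  a_24=8
d|37:{1,37}  Σf=1+1=2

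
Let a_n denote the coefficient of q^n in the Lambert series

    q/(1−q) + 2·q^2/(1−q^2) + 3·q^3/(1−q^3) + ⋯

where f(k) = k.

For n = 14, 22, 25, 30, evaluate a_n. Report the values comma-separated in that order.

d|14:{1,2,7,14}  Σf=1+2+7+14=24
q^22  k|22↦f(k): 1:1 2:2 11:11 22:22  a_22=36
n=25: 1·25 5·5 25·1  f→[1+5+25]=31
n=30: 1·30 2·15 3·10 5·6 6·5 10·3 15·2 30·1  f→[1+2+3+5+6+10+15+30]=72

24, 36, 31, 72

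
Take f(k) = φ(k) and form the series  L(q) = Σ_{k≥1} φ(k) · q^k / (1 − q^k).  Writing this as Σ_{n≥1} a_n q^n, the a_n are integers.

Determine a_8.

n=8: 8·1 4·2 2·4 1·8  φ→[4+2+1+1]=8

a_8 = 8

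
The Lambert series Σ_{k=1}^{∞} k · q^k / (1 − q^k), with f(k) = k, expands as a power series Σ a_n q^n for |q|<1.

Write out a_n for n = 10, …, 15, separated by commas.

q^10  k|10↦f(k): 1:1 2:2 5:5 10:10  a_10=18
q^11  k|11↦f(k): 1:1 11:11  a_11=12
n=12: 12·1 6·2 4·3 3·4 2·6 1·12  f→[12+6+4+3+2+1]=28
q^13  k|13↦f(k): 1:1 13:13  a_13=14
d|14:{1,2,7,14}  Σf=1+2+7+14=24
[q^15] f(15)=15,f(5)=5,f(3)=3,f(1)=1 ⇒ 24

18, 12, 28, 14, 24, 24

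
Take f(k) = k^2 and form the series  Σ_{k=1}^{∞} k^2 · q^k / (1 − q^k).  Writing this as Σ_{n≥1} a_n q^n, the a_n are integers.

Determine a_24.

a_24 = 850

n=24: 24·1 12·2 8·3 6·4 4·6 3·8 2·12 1·24  f→[576+144+64+36+16+9+4+1]=850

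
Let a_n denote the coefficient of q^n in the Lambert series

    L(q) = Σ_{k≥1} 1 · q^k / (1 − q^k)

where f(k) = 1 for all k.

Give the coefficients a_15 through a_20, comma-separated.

d|15:{1,3,5,15}  Σf=1+1+1+1=4
d|16:{1,2,4,8,16}  Σf=1+1+1+1+1=5
d|17:{17,1}  Σf=1+1=2
d|18:{18,9,6,3,2,1}  Σf=1+1+1+1+1+1=6
[q^19] f(19)=1,f(1)=1 ⇒ 2
d|20:{20,10,5,4,2,1}  Σf=1+1+1+1+1+1=6

4, 5, 2, 6, 2, 6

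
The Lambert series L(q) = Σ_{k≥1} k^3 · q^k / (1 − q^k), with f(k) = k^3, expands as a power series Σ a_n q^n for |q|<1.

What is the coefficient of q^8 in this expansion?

a_8 = 585

n=8: 1·8 2·4 4·2 8·1  f→[1+8+64+512]=585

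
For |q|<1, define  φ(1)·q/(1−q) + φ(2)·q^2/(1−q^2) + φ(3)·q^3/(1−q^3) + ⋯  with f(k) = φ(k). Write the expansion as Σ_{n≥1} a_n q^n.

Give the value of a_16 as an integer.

[q^16] φ(1)=1,φ(2)=1,φ(4)=2,φ(8)=4,φ(16)=8 ⇒ 16

a_16 = 16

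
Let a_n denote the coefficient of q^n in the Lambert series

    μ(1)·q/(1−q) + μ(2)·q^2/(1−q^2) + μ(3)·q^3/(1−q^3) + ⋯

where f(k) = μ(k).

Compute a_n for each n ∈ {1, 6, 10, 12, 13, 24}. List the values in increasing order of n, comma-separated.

1, 0, 0, 0, 0, 0

d|1:{1}  Σμ=1=1
n=6: 6·1 3·2 2·3 1·6  μ→[1+(-1)+(-1)+1]=0
[q^10] μ(1)=1,μ(2)=-1,μ(5)=-1,μ(10)=1 ⇒ 0
q^12  k|12↦μ(k): 12:0 6:1 4:0 3:-1 2:-1 1:1  a_12=0
n=13: 13·1 1·13  μ→[(-1)+1]=0
n=24: 24·1 12·2 8·3 6·4 4·6 3·8 2·12 1·24  μ→[0+0+0+1+0+(-1)+(-1)+1]=0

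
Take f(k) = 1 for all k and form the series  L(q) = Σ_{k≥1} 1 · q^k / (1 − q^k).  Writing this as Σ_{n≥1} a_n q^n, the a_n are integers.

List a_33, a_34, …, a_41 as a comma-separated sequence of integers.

4, 4, 4, 9, 2, 4, 4, 8, 2

d|33:{1,3,11,33}  Σf=1+1+1+1=4
n=34: 34·1 17·2 2·17 1·34  f→[1+1+1+1]=4
d|35:{1,5,7,35}  Σf=1+1+1+1=4
n=36: 1·36 2·18 3·12 4·9 6·6 9·4 12·3 18·2 36·1  f→[1+1+1+1+1+1+1+1+1]=9
[q^37] f(1)=1,f(37)=1 ⇒ 2
d|38:{38,19,2,1}  Σf=1+1+1+1=4
q^39  k|39↦f(k): 1:1 3:1 13:1 39:1  a_39=4
q^40  k|40↦f(k): 40:1 20:1 10:1 8:1 5:1 4:1 2:1 1:1  a_40=8
d|41:{1,41}  Σf=1+1=2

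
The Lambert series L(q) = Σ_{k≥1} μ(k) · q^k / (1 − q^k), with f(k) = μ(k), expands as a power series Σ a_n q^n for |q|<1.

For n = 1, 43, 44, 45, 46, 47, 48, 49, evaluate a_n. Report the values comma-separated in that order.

1, 0, 0, 0, 0, 0, 0, 0

n=1: 1·1  μ→[1]=1
n=43: 43·1 1·43  μ→[(-1)+1]=0
n=44: 1·44 2·22 4·11 11·4 22·2 44·1  μ→[1+(-1)+0+(-1)+1+0]=0
d|45:{1,3,5,9,15,45}  Σμ=1+(-1)+(-1)+0+1+0=0
q^46  k|46↦μ(k): 1:1 2:-1 23:-1 46:1  a_46=0
[q^47] μ(1)=1,μ(47)=-1 ⇒ 0
n=48: 48·1 24·2 16·3 12·4 8·6 6·8 4·12 3·16 2·24 1·48  μ→[0+0+0+0+0+1+0+(-1)+(-1)+1]=0
n=49: 1·49 7·7 49·1  μ→[1+(-1)+0]=0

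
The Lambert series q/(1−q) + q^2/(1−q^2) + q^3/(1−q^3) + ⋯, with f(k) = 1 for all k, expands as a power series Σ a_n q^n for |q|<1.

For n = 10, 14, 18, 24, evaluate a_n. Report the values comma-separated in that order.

4, 4, 6, 8

[q^10] f(10)=1,f(5)=1,f(2)=1,f(1)=1 ⇒ 4
n=14: 1·14 2·7 7·2 14·1  f→[1+1+1+1]=4
[q^18] f(1)=1,f(2)=1,f(3)=1,f(6)=1,f(9)=1,f(18)=1 ⇒ 6
q^24  k|24↦f(k): 1:1 2:1 3:1 4:1 6:1 8:1 12:1 24:1  a_24=8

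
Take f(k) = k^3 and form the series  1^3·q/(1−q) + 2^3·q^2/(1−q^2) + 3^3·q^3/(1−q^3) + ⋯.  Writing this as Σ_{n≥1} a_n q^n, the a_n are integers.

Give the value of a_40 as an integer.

a_40 = 73710

[q^40] f(1)=1,f(2)=8,f(4)=64,f(5)=125,f(8)=512,f(10)=1000,f(20)=8000,f(40)=64000 ⇒ 73710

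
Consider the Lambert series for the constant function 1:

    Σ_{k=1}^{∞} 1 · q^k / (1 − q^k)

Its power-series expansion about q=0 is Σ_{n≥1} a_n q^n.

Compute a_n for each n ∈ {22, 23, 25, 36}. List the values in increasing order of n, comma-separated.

n=22: 22·1 11·2 2·11 1·22  f→[1+1+1+1]=4
q^23  k|23↦f(k): 23:1 1:1  a_23=2
[q^25] f(1)=1,f(5)=1,f(25)=1 ⇒ 3
q^36  k|36↦f(k): 36:1 18:1 12:1 9:1 6:1 4:1 3:1 2:1 1:1  a_36=9

4, 2, 3, 9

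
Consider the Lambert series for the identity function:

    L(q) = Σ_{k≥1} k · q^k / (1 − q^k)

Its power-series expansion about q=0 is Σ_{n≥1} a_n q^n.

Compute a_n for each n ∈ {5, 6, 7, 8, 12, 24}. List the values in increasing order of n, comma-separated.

d|5:{1,5}  Σf=1+5=6
d|6:{1,2,3,6}  Σf=1+2+3+6=12
q^7  k|7↦f(k): 1:1 7:7  a_7=8
n=8: 1·8 2·4 4·2 8·1  f→[1+2+4+8]=15
[q^12] f(12)=12,f(6)=6,f(4)=4,f(3)=3,f(2)=2,f(1)=1 ⇒ 28
q^24  k|24↦f(k): 1:1 2:2 3:3 4:4 6:6 8:8 12:12 24:24  a_24=60

6, 12, 8, 15, 28, 60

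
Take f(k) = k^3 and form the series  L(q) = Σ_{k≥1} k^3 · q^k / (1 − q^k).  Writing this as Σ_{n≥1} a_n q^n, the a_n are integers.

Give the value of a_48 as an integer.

a_48 = 131068

[q^48] f(1)=1,f(2)=8,f(3)=27,f(4)=64,f(6)=216,f(8)=512,f(12)=1728,f(16)=4096,f(24)=13824,f(48)=110592 ⇒ 131068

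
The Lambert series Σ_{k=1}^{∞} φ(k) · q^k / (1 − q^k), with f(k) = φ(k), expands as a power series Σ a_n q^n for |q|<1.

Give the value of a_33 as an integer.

n=33: 1·33 3·11 11·3 33·1  φ→[1+2+10+20]=33

a_33 = 33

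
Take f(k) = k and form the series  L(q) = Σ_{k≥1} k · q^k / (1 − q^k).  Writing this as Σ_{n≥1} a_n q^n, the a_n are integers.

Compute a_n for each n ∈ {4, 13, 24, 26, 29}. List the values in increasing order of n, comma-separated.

q^4  k|4↦f(k): 1:1 2:2 4:4  a_4=7
d|13:{1,13}  Σf=1+13=14
n=24: 24·1 12·2 8·3 6·4 4·6 3·8 2·12 1·24  f→[24+12+8+6+4+3+2+1]=60
n=26: 1·26 2·13 13·2 26·1  f→[1+2+13+26]=42
d|29:{1,29}  Σf=1+29=30

7, 14, 60, 42, 30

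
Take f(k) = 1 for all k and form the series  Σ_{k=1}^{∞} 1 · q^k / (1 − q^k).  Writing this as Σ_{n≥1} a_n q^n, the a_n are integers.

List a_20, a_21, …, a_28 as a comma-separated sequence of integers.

6, 4, 4, 2, 8, 3, 4, 4, 6

q^20  k|20↦f(k): 20:1 10:1 5:1 4:1 2:1 1:1  a_20=6
d|21:{21,7,3,1}  Σf=1+1+1+1=4
d|22:{22,11,2,1}  Σf=1+1+1+1=4
q^23  k|23↦f(k): 23:1 1:1  a_23=2
d|24:{24,12,8,6,4,3,2,1}  Σf=1+1+1+1+1+1+1+1=8
[q^25] f(25)=1,f(5)=1,f(1)=1 ⇒ 3
d|26:{1,2,13,26}  Σf=1+1+1+1=4
d|27:{1,3,9,27}  Σf=1+1+1+1=4
[q^28] f(1)=1,f(2)=1,f(4)=1,f(7)=1,f(14)=1,f(28)=1 ⇒ 6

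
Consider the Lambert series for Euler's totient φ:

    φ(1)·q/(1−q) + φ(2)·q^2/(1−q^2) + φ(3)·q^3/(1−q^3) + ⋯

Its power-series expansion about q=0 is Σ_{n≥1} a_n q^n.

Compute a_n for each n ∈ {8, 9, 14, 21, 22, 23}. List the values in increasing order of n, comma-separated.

d|8:{1,2,4,8}  Σφ=1+1+2+4=8
[q^9] φ(9)=6,φ(3)=2,φ(1)=1 ⇒ 9
d|14:{14,7,2,1}  Σφ=6+6+1+1=14
d|21:{1,3,7,21}  Σφ=1+2+6+12=21
n=22: 1·22 2·11 11·2 22·1  φ→[1+1+10+10]=22
d|23:{1,23}  Σφ=1+22=23

8, 9, 14, 21, 22, 23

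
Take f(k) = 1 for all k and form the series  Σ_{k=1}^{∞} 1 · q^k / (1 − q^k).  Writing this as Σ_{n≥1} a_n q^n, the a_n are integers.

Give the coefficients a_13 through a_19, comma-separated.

[q^13] f(13)=1,f(1)=1 ⇒ 2
[q^14] f(1)=1,f(2)=1,f(7)=1,f(14)=1 ⇒ 4
d|15:{1,3,5,15}  Σf=1+1+1+1=4
n=16: 1·16 2·8 4·4 8·2 16·1  f→[1+1+1+1+1]=5
d|17:{1,17}  Σf=1+1=2
q^18  k|18↦f(k): 18:1 9:1 6:1 3:1 2:1 1:1  a_18=6
q^19  k|19↦f(k): 1:1 19:1  a_19=2

2, 4, 4, 5, 2, 6, 2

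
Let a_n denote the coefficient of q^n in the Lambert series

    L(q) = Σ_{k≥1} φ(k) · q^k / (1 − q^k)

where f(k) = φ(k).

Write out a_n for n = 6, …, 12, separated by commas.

q^6  k|6↦φ(k): 1:1 2:1 3:2 6:2  a_6=6
n=7: 1·7 7·1  φ→[1+6]=7
d|8:{1,2,4,8}  Σφ=1+1+2+4=8
q^9  k|9↦φ(k): 9:6 3:2 1:1  a_9=9
[q^10] φ(1)=1,φ(2)=1,φ(5)=4,φ(10)=4 ⇒ 10
n=11: 1·11 11·1  φ→[1+10]=11
d|12:{12,6,4,3,2,1}  Σφ=4+2+2+2+1+1=12

6, 7, 8, 9, 10, 11, 12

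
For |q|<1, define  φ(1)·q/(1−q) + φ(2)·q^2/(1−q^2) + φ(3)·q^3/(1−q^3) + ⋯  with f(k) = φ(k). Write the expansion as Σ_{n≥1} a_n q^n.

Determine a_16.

n=16: 16·1 8·2 4·4 2·8 1·16  φ→[8+4+2+1+1]=16

a_16 = 16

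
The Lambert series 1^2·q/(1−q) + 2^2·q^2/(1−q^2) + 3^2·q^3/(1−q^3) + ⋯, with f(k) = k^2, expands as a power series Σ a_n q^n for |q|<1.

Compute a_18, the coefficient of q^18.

[q^18] f(1)=1,f(2)=4,f(3)=9,f(6)=36,f(9)=81,f(18)=324 ⇒ 455

a_18 = 455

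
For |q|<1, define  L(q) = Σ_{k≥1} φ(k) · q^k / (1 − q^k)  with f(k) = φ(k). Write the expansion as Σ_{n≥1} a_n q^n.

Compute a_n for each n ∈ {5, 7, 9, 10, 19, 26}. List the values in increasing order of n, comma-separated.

n=5: 5·1 1·5  φ→[4+1]=5
q^7  k|7↦φ(k): 1:1 7:6  a_7=7
d|9:{9,3,1}  Σφ=6+2+1=9
d|10:{1,2,5,10}  Σφ=1+1+4+4=10
q^19  k|19↦φ(k): 19:18 1:1  a_19=19
[q^26] φ(26)=12,φ(13)=12,φ(2)=1,φ(1)=1 ⇒ 26

5, 7, 9, 10, 19, 26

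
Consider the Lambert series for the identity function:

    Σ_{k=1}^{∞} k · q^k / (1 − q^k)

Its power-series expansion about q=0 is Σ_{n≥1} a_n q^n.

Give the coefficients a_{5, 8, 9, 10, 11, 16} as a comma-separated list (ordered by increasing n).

6, 15, 13, 18, 12, 31

n=5: 1·5 5·1  f→[1+5]=6
n=8: 8·1 4·2 2·4 1·8  f→[8+4+2+1]=15
q^9  k|9↦f(k): 1:1 3:3 9:9  a_9=13
[q^10] f(10)=10,f(5)=5,f(2)=2,f(1)=1 ⇒ 18
n=11: 1·11 11·1  f→[1+11]=12
n=16: 16·1 8·2 4·4 2·8 1·16  f→[16+8+4+2+1]=31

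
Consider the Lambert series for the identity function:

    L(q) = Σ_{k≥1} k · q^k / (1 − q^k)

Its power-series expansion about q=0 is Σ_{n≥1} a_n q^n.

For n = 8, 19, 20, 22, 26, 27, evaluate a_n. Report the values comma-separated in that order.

q^8  k|8↦f(k): 8:8 4:4 2:2 1:1  a_8=15
q^19  k|19↦f(k): 19:19 1:1  a_19=20
q^20  k|20↦f(k): 1:1 2:2 4:4 5:5 10:10 20:20  a_20=42
d|22:{1,2,11,22}  Σf=1+2+11+22=36
n=26: 26·1 13·2 2·13 1·26  f→[26+13+2+1]=42
d|27:{1,3,9,27}  Σf=1+3+9+27=40

15, 20, 42, 36, 42, 40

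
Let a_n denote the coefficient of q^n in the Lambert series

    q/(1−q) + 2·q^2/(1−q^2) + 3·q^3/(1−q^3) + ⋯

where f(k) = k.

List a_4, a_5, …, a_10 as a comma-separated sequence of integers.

7, 6, 12, 8, 15, 13, 18

d|4:{1,2,4}  Σf=1+2+4=7
[q^5] f(1)=1,f(5)=5 ⇒ 6
n=6: 6·1 3·2 2·3 1·6  f→[6+3+2+1]=12
[q^7] f(1)=1,f(7)=7 ⇒ 8
n=8: 1·8 2·4 4·2 8·1  f→[1+2+4+8]=15
d|9:{9,3,1}  Σf=9+3+1=13
q^10  k|10↦f(k): 10:10 5:5 2:2 1:1  a_10=18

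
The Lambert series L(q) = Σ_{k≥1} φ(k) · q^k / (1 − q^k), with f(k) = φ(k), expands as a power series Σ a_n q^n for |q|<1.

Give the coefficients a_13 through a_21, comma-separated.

[q^13] φ(13)=12,φ(1)=1 ⇒ 13
d|14:{1,2,7,14}  Σφ=1+1+6+6=14
n=15: 1·15 3·5 5·3 15·1  φ→[1+2+4+8]=15
d|16:{1,2,4,8,16}  Σφ=1+1+2+4+8=16
d|17:{1,17}  Σφ=1+16=17
n=18: 18·1 9·2 6·3 3·6 2·9 1·18  φ→[6+6+2+2+1+1]=18
n=19: 1·19 19·1  φ→[1+18]=19
q^20  k|20↦φ(k): 20:8 10:4 5:4 4:2 2:1 1:1  a_20=20
d|21:{1,3,7,21}  Σφ=1+2+6+12=21

13, 14, 15, 16, 17, 18, 19, 20, 21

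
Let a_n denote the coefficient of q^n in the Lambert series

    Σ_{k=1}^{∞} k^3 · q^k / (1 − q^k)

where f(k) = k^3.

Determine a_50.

a_50 = 141759

n=50: 1·50 2·25 5·10 10·5 25·2 50·1  f→[1+8+125+1000+15625+125000]=141759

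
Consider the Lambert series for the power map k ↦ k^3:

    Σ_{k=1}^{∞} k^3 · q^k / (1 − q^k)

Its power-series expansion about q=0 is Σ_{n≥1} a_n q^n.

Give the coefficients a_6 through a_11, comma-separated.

252, 344, 585, 757, 1134, 1332

d|6:{6,3,2,1}  Σf=216+27+8+1=252
q^7  k|7↦f(k): 1:1 7:343  a_7=344
[q^8] f(1)=1,f(2)=8,f(4)=64,f(8)=512 ⇒ 585
q^9  k|9↦f(k): 9:729 3:27 1:1  a_9=757
d|10:{10,5,2,1}  Σf=1000+125+8+1=1134
d|11:{1,11}  Σf=1+1331=1332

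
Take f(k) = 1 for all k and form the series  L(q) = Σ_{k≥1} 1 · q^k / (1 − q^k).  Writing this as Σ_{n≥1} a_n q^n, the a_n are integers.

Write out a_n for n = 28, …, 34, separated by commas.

[q^28] f(28)=1,f(14)=1,f(7)=1,f(4)=1,f(2)=1,f(1)=1 ⇒ 6
n=29: 29·1 1·29  f→[1+1]=2
n=30: 30·1 15·2 10·3 6·5 5·6 3·10 2·15 1·30  f→[1+1+1+1+1+1+1+1]=8
[q^31] f(31)=1,f(1)=1 ⇒ 2
[q^32] f(32)=1,f(16)=1,f(8)=1,f(4)=1,f(2)=1,f(1)=1 ⇒ 6
q^33  k|33↦f(k): 33:1 11:1 3:1 1:1  a_33=4
[q^34] f(34)=1,f(17)=1,f(2)=1,f(1)=1 ⇒ 4

6, 2, 8, 2, 6, 4, 4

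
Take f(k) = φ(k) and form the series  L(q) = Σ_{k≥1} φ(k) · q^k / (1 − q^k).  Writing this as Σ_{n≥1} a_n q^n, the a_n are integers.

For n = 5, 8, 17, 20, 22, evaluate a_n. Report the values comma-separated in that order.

[q^5] φ(1)=1,φ(5)=4 ⇒ 5
n=8: 8·1 4·2 2·4 1·8  φ→[4+2+1+1]=8
n=17: 1·17 17·1  φ→[1+16]=17
d|20:{1,2,4,5,10,20}  Σφ=1+1+2+4+4+8=20
d|22:{22,11,2,1}  Σφ=10+10+1+1=22

5, 8, 17, 20, 22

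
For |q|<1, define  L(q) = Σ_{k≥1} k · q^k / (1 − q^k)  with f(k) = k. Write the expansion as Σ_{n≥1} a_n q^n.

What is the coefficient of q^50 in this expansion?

d|50:{50,25,10,5,2,1}  Σf=50+25+10+5+2+1=93

a_50 = 93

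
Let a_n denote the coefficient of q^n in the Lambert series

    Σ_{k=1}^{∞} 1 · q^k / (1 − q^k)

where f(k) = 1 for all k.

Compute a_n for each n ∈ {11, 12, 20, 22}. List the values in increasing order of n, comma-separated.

2, 6, 6, 4

[q^11] f(11)=1,f(1)=1 ⇒ 2
d|12:{1,2,3,4,6,12}  Σf=1+1+1+1+1+1=6
n=20: 20·1 10·2 5·4 4·5 2·10 1·20  f→[1+1+1+1+1+1]=6
[q^22] f(1)=1,f(2)=1,f(11)=1,f(22)=1 ⇒ 4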